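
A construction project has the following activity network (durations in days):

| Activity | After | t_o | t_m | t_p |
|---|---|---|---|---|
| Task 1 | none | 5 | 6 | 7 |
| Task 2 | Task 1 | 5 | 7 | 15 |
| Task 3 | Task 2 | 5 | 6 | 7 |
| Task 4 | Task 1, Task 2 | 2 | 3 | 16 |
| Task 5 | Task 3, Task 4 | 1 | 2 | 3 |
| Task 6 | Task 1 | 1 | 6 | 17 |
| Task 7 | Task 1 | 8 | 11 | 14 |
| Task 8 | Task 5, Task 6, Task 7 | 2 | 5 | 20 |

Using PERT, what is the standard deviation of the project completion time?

te_Task 1 = (5 + 4·6 + 7)/6 = 36/6 = 6; σ²_Task 1 = ((7−5)/6)² = 0.111
te_Task 2 = (5 + 4·7 + 15)/6 = 48/6 = 8; σ²_Task 2 = ((15−5)/6)² = 2.778
te_Task 3 = (5 + 4·6 + 7)/6 = 36/6 = 6; σ²_Task 3 = ((7−5)/6)² = 0.111
te_Task 4 = (2 + 4·3 + 16)/6 = 30/6 = 5; σ²_Task 4 = ((16−2)/6)² = 5.444
te_Task 5 = (1 + 4·2 + 3)/6 = 12/6 = 2; σ²_Task 5 = ((3−1)/6)² = 0.111
te_Task 6 = (1 + 4·6 + 17)/6 = 42/6 = 7; σ²_Task 6 = ((17−1)/6)² = 7.111
te_Task 7 = (8 + 4·11 + 14)/6 = 66/6 = 11; σ²_Task 7 = ((14−8)/6)² = 1.000
te_Task 8 = (2 + 4·5 + 20)/6 = 42/6 = 7; σ²_Task 8 = ((20−2)/6)² = 9.000

Forward pass:
ES_Task 1 = 0; EF_Task 1 = 6
ES_Task 2 = 6; EF_Task 2 = 6+8 = 14
ES_Task 3 = 14; EF_Task 3 = 14+6 = 20
ES_Task 4 = max(EF_Task 1=6, EF_Task 2=14) = 14; EF_Task 4 = 14+5 = 19
ES_Task 5 = max(EF_Task 3=20, EF_Task 4=19) = 20; EF_Task 5 = 20+2 = 22
ES_Task 6 = 6; EF_Task 6 = 6+7 = 13
ES_Task 7 = 6; EF_Task 7 = 6+11 = 17
ES_Task 8 = max(EF_Task 5=22, EF_Task 6=13, EF_Task 7=17) = 22; EF_Task 8 = 22+7 = 29
Expected project duration μ = 29 days. Critical path: Task 1 → Task 2 → Task 3 → Task 5 → Task 8.

Variance along critical path = 0.111 + 2.778 + 0.111 + 0.111 + 9.000 = 12.111
σ = √12.111 = 3.480 days

3.48 days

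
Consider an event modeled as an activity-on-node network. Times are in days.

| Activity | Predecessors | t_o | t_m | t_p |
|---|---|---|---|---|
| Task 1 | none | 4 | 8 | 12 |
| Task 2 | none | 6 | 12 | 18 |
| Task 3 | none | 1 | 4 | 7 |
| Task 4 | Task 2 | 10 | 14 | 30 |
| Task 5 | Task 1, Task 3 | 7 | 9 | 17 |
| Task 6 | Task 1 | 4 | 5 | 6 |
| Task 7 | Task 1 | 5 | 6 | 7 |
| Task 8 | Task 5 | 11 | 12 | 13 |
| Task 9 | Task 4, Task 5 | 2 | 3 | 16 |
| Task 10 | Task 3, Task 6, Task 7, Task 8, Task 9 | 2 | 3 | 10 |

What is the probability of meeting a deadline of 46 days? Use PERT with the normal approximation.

0.972

te_Task 1 = (4 + 4·8 + 12)/6 = 48/6 = 8; σ²_Task 1 = ((12−4)/6)² = 1.778
te_Task 2 = (6 + 4·12 + 18)/6 = 72/6 = 12; σ²_Task 2 = ((18−6)/6)² = 4.000
te_Task 3 = (1 + 4·4 + 7)/6 = 24/6 = 4; σ²_Task 3 = ((7−1)/6)² = 1.000
te_Task 4 = (10 + 4·14 + 30)/6 = 96/6 = 16; σ²_Task 4 = ((30−10)/6)² = 11.111
te_Task 5 = (7 + 4·9 + 17)/6 = 60/6 = 10; σ²_Task 5 = ((17−7)/6)² = 2.778
te_Task 6 = (4 + 4·5 + 6)/6 = 30/6 = 5; σ²_Task 6 = ((6−4)/6)² = 0.111
te_Task 7 = (5 + 4·6 + 7)/6 = 36/6 = 6; σ²_Task 7 = ((7−5)/6)² = 0.111
te_Task 8 = (11 + 4·12 + 13)/6 = 72/6 = 12; σ²_Task 8 = ((13−11)/6)² = 0.111
te_Task 9 = (2 + 4·3 + 16)/6 = 30/6 = 5; σ²_Task 9 = ((16−2)/6)² = 5.444
te_Task 10 = (2 + 4·3 + 10)/6 = 24/6 = 4; σ²_Task 10 = ((10−2)/6)² = 1.778

Forward pass:
ES_Task 1 = 0; EF_Task 1 = 8
ES_Task 2 = 0; EF_Task 2 = 12
ES_Task 3 = 0; EF_Task 3 = 4
ES_Task 4 = 12; EF_Task 4 = 12+16 = 28
ES_Task 5 = max(EF_Task 1=8, EF_Task 3=4) = 8; EF_Task 5 = 8+10 = 18
ES_Task 6 = 8; EF_Task 6 = 8+5 = 13
ES_Task 7 = 8; EF_Task 7 = 8+6 = 14
ES_Task 8 = 18; EF_Task 8 = 18+12 = 30
ES_Task 9 = max(EF_Task 4=28, EF_Task 5=18) = 28; EF_Task 9 = 28+5 = 33
ES_Task 10 = max(EF_Task 3=4, EF_Task 6=13, EF_Task 7=14, EF_Task 8=30, EF_Task 9=33) = 33; EF_Task 10 = 33+4 = 37
Expected project duration μ = 37 days. Critical path: Task 2 → Task 4 → Task 9 → Task 10.

Variance along critical path = 4.000 + 11.111 + 5.444 + 1.778 = 22.333; σ = √22.333 = 4.726 days.
Z = (46 − 37) / 4.726 = 1.904
P(T ≤ 46) = Φ(1.904) ≈ 0.972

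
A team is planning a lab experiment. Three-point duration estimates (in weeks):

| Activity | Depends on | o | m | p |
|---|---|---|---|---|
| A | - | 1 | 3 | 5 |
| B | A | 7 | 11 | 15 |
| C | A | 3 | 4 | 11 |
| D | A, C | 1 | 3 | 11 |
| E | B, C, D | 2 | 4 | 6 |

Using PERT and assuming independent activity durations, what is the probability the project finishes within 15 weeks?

0.033

te_A = (1 + 4·3 + 5)/6 = 18/6 = 3; σ²_A = ((5−1)/6)² = 0.444
te_B = (7 + 4·11 + 15)/6 = 66/6 = 11; σ²_B = ((15−7)/6)² = 1.778
te_C = (3 + 4·4 + 11)/6 = 30/6 = 5; σ²_C = ((11−3)/6)² = 1.778
te_D = (1 + 4·3 + 11)/6 = 24/6 = 4; σ²_D = ((11−1)/6)² = 2.778
te_E = (2 + 4·4 + 6)/6 = 24/6 = 4; σ²_E = ((6−2)/6)² = 0.444

Forward pass:
ES_A = 0; EF_A = 3
ES_B = 3; EF_B = 3+11 = 14
ES_C = 3; EF_C = 3+5 = 8
ES_D = max(EF_A=3, EF_C=8) = 8; EF_D = 8+4 = 12
ES_E = max(EF_B=14, EF_C=8, EF_D=12) = 14; EF_E = 14+4 = 18
Expected project duration μ = 18 weeks. Critical path: A → B → E.

Variance along critical path = 0.444 + 1.778 + 0.444 = 2.667; σ = √2.667 = 1.633 weeks.
Z = (15 − 18) / 1.633 = -1.837
P(T ≤ 15) = Φ(-1.837) ≈ 0.033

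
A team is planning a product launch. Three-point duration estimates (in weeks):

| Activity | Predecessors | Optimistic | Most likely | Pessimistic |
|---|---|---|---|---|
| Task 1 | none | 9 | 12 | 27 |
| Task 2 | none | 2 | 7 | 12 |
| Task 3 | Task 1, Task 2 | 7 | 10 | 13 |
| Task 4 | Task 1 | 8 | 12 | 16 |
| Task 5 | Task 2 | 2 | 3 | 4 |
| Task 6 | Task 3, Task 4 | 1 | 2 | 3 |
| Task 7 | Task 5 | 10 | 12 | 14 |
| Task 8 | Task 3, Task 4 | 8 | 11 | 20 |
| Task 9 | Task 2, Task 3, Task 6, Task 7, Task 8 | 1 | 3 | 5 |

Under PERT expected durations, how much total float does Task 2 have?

te_Task 1 = (9 + 4·12 + 27)/6 = 84/6 = 14
te_Task 2 = (2 + 4·7 + 12)/6 = 42/6 = 7
te_Task 3 = (7 + 4·10 + 13)/6 = 60/6 = 10
te_Task 4 = (8 + 4·12 + 16)/6 = 72/6 = 12
te_Task 5 = (2 + 4·3 + 4)/6 = 18/6 = 3
te_Task 6 = (1 + 4·2 + 3)/6 = 12/6 = 2
te_Task 7 = (10 + 4·12 + 14)/6 = 72/6 = 12
te_Task 8 = (8 + 4·11 + 20)/6 = 72/6 = 12
te_Task 9 = (1 + 4·3 + 5)/6 = 18/6 = 3

Forward pass:
ES_Task 1 = 0; EF_Task 1 = 14
ES_Task 2 = 0; EF_Task 2 = 7
ES_Task 3 = max(EF_Task 1=14, EF_Task 2=7) = 14; EF_Task 3 = 14+10 = 24
ES_Task 4 = 14; EF_Task 4 = 14+12 = 26
ES_Task 5 = 7; EF_Task 5 = 7+3 = 10
ES_Task 6 = max(EF_Task 3=24, EF_Task 4=26) = 26; EF_Task 6 = 26+2 = 28
ES_Task 7 = 10; EF_Task 7 = 10+12 = 22
ES_Task 8 = max(EF_Task 3=24, EF_Task 4=26) = 26; EF_Task 8 = 26+12 = 38
ES_Task 9 = max(EF_Task 2=7, EF_Task 3=24, EF_Task 6=28, EF_Task 7=22, EF_Task 8=38) = 38; EF_Task 9 = 38+3 = 41
Expected project duration μ = 41 weeks. Critical path: Task 1 → Task 4 → Task 8 → Task 9.

Backward pass:
LF_Task 9 = 41; LS_Task 9 = 41−3 = 38
LF_Task 8 = LS_Task 9 = 38; LS_Task 8 = 38−12 = 26
LF_Task 7 = LS_Task 9 = 38; LS_Task 7 = 38−12 = 26
LF_Task 6 = LS_Task 9 = 38; LS_Task 6 = 38−2 = 36
LF_Task 5 = LS_Task 7 = 26; LS_Task 5 = 26−3 = 23
LF_Task 4 = min(LS_Task 6=36, LS_Task 8=26) = 26; LS_Task 4 = 26−12 = 14
LF_Task 3 = min(LS_Task 6=36, LS_Task 8=26, LS_Task 9=38) = 26; LS_Task 3 = 26−10 = 16
LF_Task 2 = min(LS_Task 3=16, LS_Task 5=23, LS_Task 9=38) = 16; LS_Task 2 = 16−7 = 9
LF_Task 1 = min(LS_Task 3=16, LS_Task 4=14) = 14; LS_Task 1 = 14−14 = 0
Slack_Task 2 = LS_Task 2 − ES_Task 2 = 9 − 0 = 9

9 weeks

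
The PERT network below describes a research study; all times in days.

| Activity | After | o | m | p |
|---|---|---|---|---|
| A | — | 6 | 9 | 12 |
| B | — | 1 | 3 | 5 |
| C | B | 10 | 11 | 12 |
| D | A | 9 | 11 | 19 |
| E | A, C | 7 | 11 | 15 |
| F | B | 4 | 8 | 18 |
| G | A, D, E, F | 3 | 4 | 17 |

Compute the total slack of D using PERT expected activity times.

4 days

te_A = (6 + 4·9 + 12)/6 = 54/6 = 9
te_B = (1 + 4·3 + 5)/6 = 18/6 = 3
te_C = (10 + 4·11 + 12)/6 = 66/6 = 11
te_D = (9 + 4·11 + 19)/6 = 72/6 = 12
te_E = (7 + 4·11 + 15)/6 = 66/6 = 11
te_F = (4 + 4·8 + 18)/6 = 54/6 = 9
te_G = (3 + 4·4 + 17)/6 = 36/6 = 6

Forward pass:
ES_A = 0; EF_A = 9
ES_B = 0; EF_B = 3
ES_C = 3; EF_C = 3+11 = 14
ES_D = 9; EF_D = 9+12 = 21
ES_E = max(EF_A=9, EF_C=14) = 14; EF_E = 14+11 = 25
ES_F = 3; EF_F = 3+9 = 12
ES_G = max(EF_A=9, EF_D=21, EF_E=25, EF_F=12) = 25; EF_G = 25+6 = 31
Expected project duration μ = 31 days. Critical path: B → C → E → G.

Backward pass:
LF_G = 31; LS_G = 31−6 = 25
LF_F = LS_G = 25; LS_F = 25−9 = 16
LF_E = LS_G = 25; LS_E = 25−11 = 14
LF_D = LS_G = 25; LS_D = 25−12 = 13
LF_C = LS_E = 14; LS_C = 14−11 = 3
LF_B = min(LS_C=3, LS_F=16) = 3; LS_B = 3−3 = 0
LF_A = min(LS_D=13, LS_E=14, LS_G=25) = 13; LS_A = 13−9 = 4
Slack_D = LS_D − ES_D = 13 − 9 = 4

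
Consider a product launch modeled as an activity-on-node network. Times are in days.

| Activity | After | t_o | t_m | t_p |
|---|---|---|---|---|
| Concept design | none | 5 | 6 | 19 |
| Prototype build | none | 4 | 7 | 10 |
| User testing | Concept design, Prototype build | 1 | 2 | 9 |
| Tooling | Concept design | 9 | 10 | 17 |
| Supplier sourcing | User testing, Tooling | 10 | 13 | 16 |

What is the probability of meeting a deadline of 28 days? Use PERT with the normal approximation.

0.082

te_Concept design = (5 + 4·6 + 19)/6 = 48/6 = 8; σ²_Concept design = ((19−5)/6)² = 5.444
te_Prototype build = (4 + 4·7 + 10)/6 = 42/6 = 7; σ²_Prototype build = ((10−4)/6)² = 1.000
te_User testing = (1 + 4·2 + 9)/6 = 18/6 = 3; σ²_User testing = ((9−1)/6)² = 1.778
te_Tooling = (9 + 4·10 + 17)/6 = 66/6 = 11; σ²_Tooling = ((17−9)/6)² = 1.778
te_Supplier sourcing = (10 + 4·13 + 16)/6 = 78/6 = 13; σ²_Supplier sourcing = ((16−10)/6)² = 1.000

Forward pass:
ES_Concept design = 0; EF_Concept design = 8
ES_Prototype build = 0; EF_Prototype build = 7
ES_User testing = max(EF_Concept design=8, EF_Prototype build=7) = 8; EF_User testing = 8+3 = 11
ES_Tooling = 8; EF_Tooling = 8+11 = 19
ES_Supplier sourcing = max(EF_User testing=11, EF_Tooling=19) = 19; EF_Supplier sourcing = 19+13 = 32
Expected project duration μ = 32 days. Critical path: Concept design → Tooling → Supplier sourcing.

Variance along critical path = 5.444 + 1.778 + 1.000 = 8.222; σ = √8.222 = 2.867 days.
Z = (28 − 32) / 2.867 = -1.395
P(T ≤ 28) = Φ(-1.395) ≈ 0.082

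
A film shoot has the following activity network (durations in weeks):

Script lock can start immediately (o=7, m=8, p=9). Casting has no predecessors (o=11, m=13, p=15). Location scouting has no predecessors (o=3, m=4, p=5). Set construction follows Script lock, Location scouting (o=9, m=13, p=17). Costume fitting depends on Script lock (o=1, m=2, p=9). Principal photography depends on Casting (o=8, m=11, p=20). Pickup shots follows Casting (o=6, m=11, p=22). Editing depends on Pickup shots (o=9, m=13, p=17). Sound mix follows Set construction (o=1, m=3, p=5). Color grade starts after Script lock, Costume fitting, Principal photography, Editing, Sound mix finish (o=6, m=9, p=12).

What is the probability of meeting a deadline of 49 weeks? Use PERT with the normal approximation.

te_Script lock = (7 + 4·8 + 9)/6 = 48/6 = 8; σ²_Script lock = ((9−7)/6)² = 0.111
te_Casting = (11 + 4·13 + 15)/6 = 78/6 = 13; σ²_Casting = ((15−11)/6)² = 0.444
te_Location scouting = (3 + 4·4 + 5)/6 = 24/6 = 4; σ²_Location scouting = ((5−3)/6)² = 0.111
te_Set construction = (9 + 4·13 + 17)/6 = 78/6 = 13; σ²_Set construction = ((17−9)/6)² = 1.778
te_Costume fitting = (1 + 4·2 + 9)/6 = 18/6 = 3; σ²_Costume fitting = ((9−1)/6)² = 1.778
te_Principal photography = (8 + 4·11 + 20)/6 = 72/6 = 12; σ²_Principal photography = ((20−8)/6)² = 4.000
te_Pickup shots = (6 + 4·11 + 22)/6 = 72/6 = 12; σ²_Pickup shots = ((22−6)/6)² = 7.111
te_Editing = (9 + 4·13 + 17)/6 = 78/6 = 13; σ²_Editing = ((17−9)/6)² = 1.778
te_Sound mix = (1 + 4·3 + 5)/6 = 18/6 = 3; σ²_Sound mix = ((5−1)/6)² = 0.444
te_Color grade = (6 + 4·9 + 12)/6 = 54/6 = 9; σ²_Color grade = ((12−6)/6)² = 1.000

Forward pass:
ES_Script lock = 0; EF_Script lock = 8
ES_Casting = 0; EF_Casting = 13
ES_Location scouting = 0; EF_Location scouting = 4
ES_Set construction = max(EF_Script lock=8, EF_Location scouting=4) = 8; EF_Set construction = 8+13 = 21
ES_Costume fitting = 8; EF_Costume fitting = 8+3 = 11
ES_Principal photography = 13; EF_Principal photography = 13+12 = 25
ES_Pickup shots = 13; EF_Pickup shots = 13+12 = 25
ES_Editing = 25; EF_Editing = 25+13 = 38
ES_Sound mix = 21; EF_Sound mix = 21+3 = 24
ES_Color grade = max(EF_Script lock=8, EF_Costume fitting=11, EF_Principal photography=25, EF_Editing=38, EF_Sound mix=24) = 38; EF_Color grade = 38+9 = 47
Expected project duration μ = 47 weeks. Critical path: Casting → Pickup shots → Editing → Color grade.

Variance along critical path = 0.444 + 7.111 + 1.778 + 1.000 = 10.333; σ = √10.333 = 3.215 weeks.
Z = (49 − 47) / 3.215 = 0.622
P(T ≤ 49) = Φ(0.622) ≈ 0.733

0.733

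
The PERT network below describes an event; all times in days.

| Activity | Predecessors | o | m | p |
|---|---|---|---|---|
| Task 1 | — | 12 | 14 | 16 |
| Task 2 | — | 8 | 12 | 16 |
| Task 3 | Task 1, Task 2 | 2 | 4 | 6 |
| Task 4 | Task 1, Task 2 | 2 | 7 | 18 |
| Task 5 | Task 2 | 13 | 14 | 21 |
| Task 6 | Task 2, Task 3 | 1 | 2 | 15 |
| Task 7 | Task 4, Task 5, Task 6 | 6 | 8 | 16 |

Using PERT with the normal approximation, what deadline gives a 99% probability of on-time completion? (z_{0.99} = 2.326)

41.9 days

te_Task 1 = (12 + 4·14 + 16)/6 = 84/6 = 14; σ²_Task 1 = ((16−12)/6)² = 0.444
te_Task 2 = (8 + 4·12 + 16)/6 = 72/6 = 12; σ²_Task 2 = ((16−8)/6)² = 1.778
te_Task 3 = (2 + 4·4 + 6)/6 = 24/6 = 4; σ²_Task 3 = ((6−2)/6)² = 0.444
te_Task 4 = (2 + 4·7 + 18)/6 = 48/6 = 8; σ²_Task 4 = ((18−2)/6)² = 7.111
te_Task 5 = (13 + 4·14 + 21)/6 = 90/6 = 15; σ²_Task 5 = ((21−13)/6)² = 1.778
te_Task 6 = (1 + 4·2 + 15)/6 = 24/6 = 4; σ²_Task 6 = ((15−1)/6)² = 5.444
te_Task 7 = (6 + 4·8 + 16)/6 = 54/6 = 9; σ²_Task 7 = ((16−6)/6)² = 2.778

Forward pass:
ES_Task 1 = 0; EF_Task 1 = 14
ES_Task 2 = 0; EF_Task 2 = 12
ES_Task 3 = max(EF_Task 1=14, EF_Task 2=12) = 14; EF_Task 3 = 14+4 = 18
ES_Task 4 = max(EF_Task 1=14, EF_Task 2=12) = 14; EF_Task 4 = 14+8 = 22
ES_Task 5 = 12; EF_Task 5 = 12+15 = 27
ES_Task 6 = max(EF_Task 2=12, EF_Task 3=18) = 18; EF_Task 6 = 18+4 = 22
ES_Task 7 = max(EF_Task 4=22, EF_Task 5=27, EF_Task 6=22) = 27; EF_Task 7 = 27+9 = 36
Expected project duration μ = 36 days. Critical path: Task 2 → Task 5 → Task 7.

Variance along critical path = 1.778 + 1.778 + 2.778 = 6.333; σ = 2.517 days.
D = μ + z·σ = 36 + 2.326·2.517 = 41.9 days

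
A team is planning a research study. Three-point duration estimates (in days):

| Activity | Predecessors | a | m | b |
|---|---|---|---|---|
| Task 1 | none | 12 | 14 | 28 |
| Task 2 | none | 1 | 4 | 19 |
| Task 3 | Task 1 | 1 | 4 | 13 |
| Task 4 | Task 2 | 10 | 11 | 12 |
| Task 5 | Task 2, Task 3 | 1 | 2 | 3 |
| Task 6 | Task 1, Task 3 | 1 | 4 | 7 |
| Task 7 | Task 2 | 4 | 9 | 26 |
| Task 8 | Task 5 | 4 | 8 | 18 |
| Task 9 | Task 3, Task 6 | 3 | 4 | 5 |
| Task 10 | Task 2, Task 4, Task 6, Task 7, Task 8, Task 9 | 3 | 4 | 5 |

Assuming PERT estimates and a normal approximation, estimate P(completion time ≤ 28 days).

0.025

te_Task 1 = (12 + 4·14 + 28)/6 = 96/6 = 16; σ²_Task 1 = ((28−12)/6)² = 7.111
te_Task 2 = (1 + 4·4 + 19)/6 = 36/6 = 6; σ²_Task 2 = ((19−1)/6)² = 9.000
te_Task 3 = (1 + 4·4 + 13)/6 = 30/6 = 5; σ²_Task 3 = ((13−1)/6)² = 4.000
te_Task 4 = (10 + 4·11 + 12)/6 = 66/6 = 11; σ²_Task 4 = ((12−10)/6)² = 0.111
te_Task 5 = (1 + 4·2 + 3)/6 = 12/6 = 2; σ²_Task 5 = ((3−1)/6)² = 0.111
te_Task 6 = (1 + 4·4 + 7)/6 = 24/6 = 4; σ²_Task 6 = ((7−1)/6)² = 1.000
te_Task 7 = (4 + 4·9 + 26)/6 = 66/6 = 11; σ²_Task 7 = ((26−4)/6)² = 13.444
te_Task 8 = (4 + 4·8 + 18)/6 = 54/6 = 9; σ²_Task 8 = ((18−4)/6)² = 5.444
te_Task 9 = (3 + 4·4 + 5)/6 = 24/6 = 4; σ²_Task 9 = ((5−3)/6)² = 0.111
te_Task 10 = (3 + 4·4 + 5)/6 = 24/6 = 4; σ²_Task 10 = ((5−3)/6)² = 0.111

Forward pass:
ES_Task 1 = 0; EF_Task 1 = 16
ES_Task 2 = 0; EF_Task 2 = 6
ES_Task 3 = 16; EF_Task 3 = 16+5 = 21
ES_Task 4 = 6; EF_Task 4 = 6+11 = 17
ES_Task 5 = max(EF_Task 2=6, EF_Task 3=21) = 21; EF_Task 5 = 21+2 = 23
ES_Task 6 = max(EF_Task 1=16, EF_Task 3=21) = 21; EF_Task 6 = 21+4 = 25
ES_Task 7 = 6; EF_Task 7 = 6+11 = 17
ES_Task 8 = 23; EF_Task 8 = 23+9 = 32
ES_Task 9 = max(EF_Task 3=21, EF_Task 6=25) = 25; EF_Task 9 = 25+4 = 29
ES_Task 10 = max(EF_Task 2=6, EF_Task 4=17, EF_Task 6=25, EF_Task 7=17, EF_Task 8=32, EF_Task 9=29) = 32; EF_Task 10 = 32+4 = 36
Expected project duration μ = 36 days. Critical path: Task 1 → Task 3 → Task 5 → Task 8 → Task 10.

Variance along critical path = 7.111 + 4.000 + 0.111 + 5.444 + 0.111 = 16.778; σ = √16.778 = 4.096 days.
Z = (28 − 36) / 4.096 = -1.953
P(T ≤ 28) = Φ(-1.953) ≈ 0.025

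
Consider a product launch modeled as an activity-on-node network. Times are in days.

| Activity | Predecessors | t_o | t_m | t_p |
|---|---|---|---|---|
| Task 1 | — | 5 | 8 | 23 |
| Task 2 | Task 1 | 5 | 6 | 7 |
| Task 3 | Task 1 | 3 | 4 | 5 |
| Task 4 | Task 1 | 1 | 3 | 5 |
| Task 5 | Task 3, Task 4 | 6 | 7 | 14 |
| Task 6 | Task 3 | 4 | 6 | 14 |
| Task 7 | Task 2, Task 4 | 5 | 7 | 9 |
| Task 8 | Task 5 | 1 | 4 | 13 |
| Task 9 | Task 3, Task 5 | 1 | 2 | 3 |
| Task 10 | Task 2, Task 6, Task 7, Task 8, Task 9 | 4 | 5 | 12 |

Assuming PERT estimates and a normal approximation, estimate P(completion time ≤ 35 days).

0.688

te_Task 1 = (5 + 4·8 + 23)/6 = 60/6 = 10; σ²_Task 1 = ((23−5)/6)² = 9.000
te_Task 2 = (5 + 4·6 + 7)/6 = 36/6 = 6; σ²_Task 2 = ((7−5)/6)² = 0.111
te_Task 3 = (3 + 4·4 + 5)/6 = 24/6 = 4; σ²_Task 3 = ((5−3)/6)² = 0.111
te_Task 4 = (1 + 4·3 + 5)/6 = 18/6 = 3; σ²_Task 4 = ((5−1)/6)² = 0.444
te_Task 5 = (6 + 4·7 + 14)/6 = 48/6 = 8; σ²_Task 5 = ((14−6)/6)² = 1.778
te_Task 6 = (4 + 4·6 + 14)/6 = 42/6 = 7; σ²_Task 6 = ((14−4)/6)² = 2.778
te_Task 7 = (5 + 4·7 + 9)/6 = 42/6 = 7; σ²_Task 7 = ((9−5)/6)² = 0.444
te_Task 8 = (1 + 4·4 + 13)/6 = 30/6 = 5; σ²_Task 8 = ((13−1)/6)² = 4.000
te_Task 9 = (1 + 4·2 + 3)/6 = 12/6 = 2; σ²_Task 9 = ((3−1)/6)² = 0.111
te_Task 10 = (4 + 4·5 + 12)/6 = 36/6 = 6; σ²_Task 10 = ((12−4)/6)² = 1.778

Forward pass:
ES_Task 1 = 0; EF_Task 1 = 10
ES_Task 2 = 10; EF_Task 2 = 10+6 = 16
ES_Task 3 = 10; EF_Task 3 = 10+4 = 14
ES_Task 4 = 10; EF_Task 4 = 10+3 = 13
ES_Task 5 = max(EF_Task 3=14, EF_Task 4=13) = 14; EF_Task 5 = 14+8 = 22
ES_Task 6 = 14; EF_Task 6 = 14+7 = 21
ES_Task 7 = max(EF_Task 2=16, EF_Task 4=13) = 16; EF_Task 7 = 16+7 = 23
ES_Task 8 = 22; EF_Task 8 = 22+5 = 27
ES_Task 9 = max(EF_Task 3=14, EF_Task 5=22) = 22; EF_Task 9 = 22+2 = 24
ES_Task 10 = max(EF_Task 2=16, EF_Task 6=21, EF_Task 7=23, EF_Task 8=27, EF_Task 9=24) = 27; EF_Task 10 = 27+6 = 33
Expected project duration μ = 33 days. Critical path: Task 1 → Task 3 → Task 5 → Task 8 → Task 10.

Variance along critical path = 9.000 + 0.111 + 1.778 + 4.000 + 1.778 = 16.667; σ = √16.667 = 4.082 days.
Z = (35 − 33) / 4.082 = 0.490
P(T ≤ 35) = Φ(0.490) ≈ 0.688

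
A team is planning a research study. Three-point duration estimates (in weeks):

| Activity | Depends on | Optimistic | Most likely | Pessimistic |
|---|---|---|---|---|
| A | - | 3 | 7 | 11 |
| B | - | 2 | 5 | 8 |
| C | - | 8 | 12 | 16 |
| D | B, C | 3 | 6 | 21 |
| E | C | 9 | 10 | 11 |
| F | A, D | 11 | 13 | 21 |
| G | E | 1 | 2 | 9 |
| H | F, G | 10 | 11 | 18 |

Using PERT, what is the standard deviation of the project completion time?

3.92 weeks

te_A = (3 + 4·7 + 11)/6 = 42/6 = 7; σ²_A = ((11−3)/6)² = 1.778
te_B = (2 + 4·5 + 8)/6 = 30/6 = 5; σ²_B = ((8−2)/6)² = 1.000
te_C = (8 + 4·12 + 16)/6 = 72/6 = 12; σ²_C = ((16−8)/6)² = 1.778
te_D = (3 + 4·6 + 21)/6 = 48/6 = 8; σ²_D = ((21−3)/6)² = 9.000
te_E = (9 + 4·10 + 11)/6 = 60/6 = 10; σ²_E = ((11−9)/6)² = 0.111
te_F = (11 + 4·13 + 21)/6 = 84/6 = 14; σ²_F = ((21−11)/6)² = 2.778
te_G = (1 + 4·2 + 9)/6 = 18/6 = 3; σ²_G = ((9−1)/6)² = 1.778
te_H = (10 + 4·11 + 18)/6 = 72/6 = 12; σ²_H = ((18−10)/6)² = 1.778

Forward pass:
ES_A = 0; EF_A = 7
ES_B = 0; EF_B = 5
ES_C = 0; EF_C = 12
ES_D = max(EF_B=5, EF_C=12) = 12; EF_D = 12+8 = 20
ES_E = 12; EF_E = 12+10 = 22
ES_F = max(EF_A=7, EF_D=20) = 20; EF_F = 20+14 = 34
ES_G = 22; EF_G = 22+3 = 25
ES_H = max(EF_F=34, EF_G=25) = 34; EF_H = 34+12 = 46
Expected project duration μ = 46 weeks. Critical path: C → D → F → H.

Variance along critical path = 1.778 + 9.000 + 2.778 + 1.778 = 15.333
σ = √15.333 = 3.916 weeks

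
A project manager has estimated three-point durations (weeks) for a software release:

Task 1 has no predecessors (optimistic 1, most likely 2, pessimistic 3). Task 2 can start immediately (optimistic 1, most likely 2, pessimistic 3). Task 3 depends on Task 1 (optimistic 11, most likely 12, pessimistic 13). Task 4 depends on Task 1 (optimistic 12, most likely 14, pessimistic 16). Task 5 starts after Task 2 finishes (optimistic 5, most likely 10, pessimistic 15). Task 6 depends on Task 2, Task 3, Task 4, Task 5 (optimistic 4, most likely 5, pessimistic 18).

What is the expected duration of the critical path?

23 weeks

te_Task 1 = (1 + 4·2 + 3)/6 = 12/6 = 2
te_Task 2 = (1 + 4·2 + 3)/6 = 12/6 = 2
te_Task 3 = (11 + 4·12 + 13)/6 = 72/6 = 12
te_Task 4 = (12 + 4·14 + 16)/6 = 84/6 = 14
te_Task 5 = (5 + 4·10 + 15)/6 = 60/6 = 10
te_Task 6 = (4 + 4·5 + 18)/6 = 42/6 = 7

Forward pass:
ES_Task 1 = 0; EF_Task 1 = 2
ES_Task 2 = 0; EF_Task 2 = 2
ES_Task 3 = 2; EF_Task 3 = 2+12 = 14
ES_Task 4 = 2; EF_Task 4 = 2+14 = 16
ES_Task 5 = 2; EF_Task 5 = 2+10 = 12
ES_Task 6 = max(EF_Task 2=2, EF_Task 3=14, EF_Task 4=16, EF_Task 5=12) = 16; EF_Task 6 = 16+7 = 23
Expected project duration μ = 23 weeks. Critical path: Task 1 → Task 4 → Task 6.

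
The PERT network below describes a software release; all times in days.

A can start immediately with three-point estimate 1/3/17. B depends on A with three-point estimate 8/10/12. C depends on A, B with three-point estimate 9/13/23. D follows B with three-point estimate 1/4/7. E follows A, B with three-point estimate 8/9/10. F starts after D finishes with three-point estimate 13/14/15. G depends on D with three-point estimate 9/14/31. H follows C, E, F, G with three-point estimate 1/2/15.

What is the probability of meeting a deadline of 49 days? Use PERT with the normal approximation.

0.972

te_A = (1 + 4·3 + 17)/6 = 30/6 = 5; σ²_A = ((17−1)/6)² = 7.111
te_B = (8 + 4·10 + 12)/6 = 60/6 = 10; σ²_B = ((12−8)/6)² = 0.444
te_C = (9 + 4·13 + 23)/6 = 84/6 = 14; σ²_C = ((23−9)/6)² = 5.444
te_D = (1 + 4·4 + 7)/6 = 24/6 = 4; σ²_D = ((7−1)/6)² = 1.000
te_E = (8 + 4·9 + 10)/6 = 54/6 = 9; σ²_E = ((10−8)/6)² = 0.111
te_F = (13 + 4·14 + 15)/6 = 84/6 = 14; σ²_F = ((15−13)/6)² = 0.111
te_G = (9 + 4·14 + 31)/6 = 96/6 = 16; σ²_G = ((31−9)/6)² = 13.444
te_H = (1 + 4·2 + 15)/6 = 24/6 = 4; σ²_H = ((15−1)/6)² = 5.444

Forward pass:
ES_A = 0; EF_A = 5
ES_B = 5; EF_B = 5+10 = 15
ES_C = max(EF_A=5, EF_B=15) = 15; EF_C = 15+14 = 29
ES_D = 15; EF_D = 15+4 = 19
ES_E = max(EF_A=5, EF_B=15) = 15; EF_E = 15+9 = 24
ES_F = 19; EF_F = 19+14 = 33
ES_G = 19; EF_G = 19+16 = 35
ES_H = max(EF_C=29, EF_E=24, EF_F=33, EF_G=35) = 35; EF_H = 35+4 = 39
Expected project duration μ = 39 days. Critical path: A → B → D → G → H.

Variance along critical path = 7.111 + 0.444 + 1.000 + 13.444 + 5.444 = 27.444; σ = √27.444 = 5.239 days.
Z = (49 − 39) / 5.239 = 1.909
P(T ≤ 49) = Φ(1.909) ≈ 0.972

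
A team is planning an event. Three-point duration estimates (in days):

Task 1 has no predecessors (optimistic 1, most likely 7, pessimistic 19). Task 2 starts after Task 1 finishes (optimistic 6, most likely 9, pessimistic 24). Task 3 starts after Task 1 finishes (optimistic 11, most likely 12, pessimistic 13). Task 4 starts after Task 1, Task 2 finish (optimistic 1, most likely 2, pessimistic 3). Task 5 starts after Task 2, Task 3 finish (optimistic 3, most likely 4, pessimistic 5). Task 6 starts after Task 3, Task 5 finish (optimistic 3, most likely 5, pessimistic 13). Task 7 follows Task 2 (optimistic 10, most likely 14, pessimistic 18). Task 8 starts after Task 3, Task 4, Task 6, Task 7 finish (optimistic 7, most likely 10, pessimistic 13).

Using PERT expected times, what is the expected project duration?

te_Task 1 = (1 + 4·7 + 19)/6 = 48/6 = 8
te_Task 2 = (6 + 4·9 + 24)/6 = 66/6 = 11
te_Task 3 = (11 + 4·12 + 13)/6 = 72/6 = 12
te_Task 4 = (1 + 4·2 + 3)/6 = 12/6 = 2
te_Task 5 = (3 + 4·4 + 5)/6 = 24/6 = 4
te_Task 6 = (3 + 4·5 + 13)/6 = 36/6 = 6
te_Task 7 = (10 + 4·14 + 18)/6 = 84/6 = 14
te_Task 8 = (7 + 4·10 + 13)/6 = 60/6 = 10

Forward pass:
ES_Task 1 = 0; EF_Task 1 = 8
ES_Task 2 = 8; EF_Task 2 = 8+11 = 19
ES_Task 3 = 8; EF_Task 3 = 8+12 = 20
ES_Task 4 = max(EF_Task 1=8, EF_Task 2=19) = 19; EF_Task 4 = 19+2 = 21
ES_Task 5 = max(EF_Task 2=19, EF_Task 3=20) = 20; EF_Task 5 = 20+4 = 24
ES_Task 6 = max(EF_Task 3=20, EF_Task 5=24) = 24; EF_Task 6 = 24+6 = 30
ES_Task 7 = 19; EF_Task 7 = 19+14 = 33
ES_Task 8 = max(EF_Task 3=20, EF_Task 4=21, EF_Task 6=30, EF_Task 7=33) = 33; EF_Task 8 = 33+10 = 43
Expected project duration μ = 43 days. Critical path: Task 1 → Task 2 → Task 7 → Task 8.

43 days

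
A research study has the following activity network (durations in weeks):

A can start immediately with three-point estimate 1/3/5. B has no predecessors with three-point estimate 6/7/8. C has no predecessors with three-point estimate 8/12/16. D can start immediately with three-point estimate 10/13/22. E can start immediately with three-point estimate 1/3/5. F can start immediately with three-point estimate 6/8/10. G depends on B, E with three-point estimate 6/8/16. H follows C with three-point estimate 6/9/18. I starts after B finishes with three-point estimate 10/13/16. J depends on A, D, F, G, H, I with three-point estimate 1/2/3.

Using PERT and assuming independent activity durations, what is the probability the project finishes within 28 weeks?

0.950

te_A = (1 + 4·3 + 5)/6 = 18/6 = 3; σ²_A = ((5−1)/6)² = 0.444
te_B = (6 + 4·7 + 8)/6 = 42/6 = 7; σ²_B = ((8−6)/6)² = 0.111
te_C = (8 + 4·12 + 16)/6 = 72/6 = 12; σ²_C = ((16−8)/6)² = 1.778
te_D = (10 + 4·13 + 22)/6 = 84/6 = 14; σ²_D = ((22−10)/6)² = 4.000
te_E = (1 + 4·3 + 5)/6 = 18/6 = 3; σ²_E = ((5−1)/6)² = 0.444
te_F = (6 + 4·8 + 10)/6 = 48/6 = 8; σ²_F = ((10−6)/6)² = 0.444
te_G = (6 + 4·8 + 16)/6 = 54/6 = 9; σ²_G = ((16−6)/6)² = 2.778
te_H = (6 + 4·9 + 18)/6 = 60/6 = 10; σ²_H = ((18−6)/6)² = 4.000
te_I = (10 + 4·13 + 16)/6 = 78/6 = 13; σ²_I = ((16−10)/6)² = 1.000
te_J = (1 + 4·2 + 3)/6 = 12/6 = 2; σ²_J = ((3−1)/6)² = 0.111

Forward pass:
ES_A = 0; EF_A = 3
ES_B = 0; EF_B = 7
ES_C = 0; EF_C = 12
ES_D = 0; EF_D = 14
ES_E = 0; EF_E = 3
ES_F = 0; EF_F = 8
ES_G = max(EF_B=7, EF_E=3) = 7; EF_G = 7+9 = 16
ES_H = 12; EF_H = 12+10 = 22
ES_I = 7; EF_I = 7+13 = 20
ES_J = max(EF_A=3, EF_D=14, EF_F=8, EF_G=16, EF_H=22, EF_I=20) = 22; EF_J = 22+2 = 24
Expected project duration μ = 24 weeks. Critical path: C → H → J.

Variance along critical path = 1.778 + 4.000 + 0.111 = 5.889; σ = √5.889 = 2.427 weeks.
Z = (28 − 24) / 2.427 = 1.648
P(T ≤ 28) = Φ(1.648) ≈ 0.950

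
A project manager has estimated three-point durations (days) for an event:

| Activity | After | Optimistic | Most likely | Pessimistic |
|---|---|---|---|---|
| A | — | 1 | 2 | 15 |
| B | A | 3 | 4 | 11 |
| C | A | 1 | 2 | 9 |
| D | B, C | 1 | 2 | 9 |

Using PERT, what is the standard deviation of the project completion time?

3.00 days

te_A = (1 + 4·2 + 15)/6 = 24/6 = 4; σ²_A = ((15−1)/6)² = 5.444
te_B = (3 + 4·4 + 11)/6 = 30/6 = 5; σ²_B = ((11−3)/6)² = 1.778
te_C = (1 + 4·2 + 9)/6 = 18/6 = 3; σ²_C = ((9−1)/6)² = 1.778
te_D = (1 + 4·2 + 9)/6 = 18/6 = 3; σ²_D = ((9−1)/6)² = 1.778

Forward pass:
ES_A = 0; EF_A = 4
ES_B = 4; EF_B = 4+5 = 9
ES_C = 4; EF_C = 4+3 = 7
ES_D = max(EF_B=9, EF_C=7) = 9; EF_D = 9+3 = 12
Expected project duration μ = 12 days. Critical path: A → B → D.

Variance along critical path = 5.444 + 1.778 + 1.778 = 9.000
σ = √9.000 = 3.000 days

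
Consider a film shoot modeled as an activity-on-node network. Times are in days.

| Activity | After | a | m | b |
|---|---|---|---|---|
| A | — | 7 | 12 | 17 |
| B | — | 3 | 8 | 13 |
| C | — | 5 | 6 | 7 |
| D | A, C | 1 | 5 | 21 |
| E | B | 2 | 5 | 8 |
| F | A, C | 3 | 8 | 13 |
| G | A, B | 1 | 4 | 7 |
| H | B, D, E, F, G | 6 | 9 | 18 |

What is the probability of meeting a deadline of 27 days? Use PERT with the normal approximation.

0.166

te_A = (7 + 4·12 + 17)/6 = 72/6 = 12; σ²_A = ((17−7)/6)² = 2.778
te_B = (3 + 4·8 + 13)/6 = 48/6 = 8; σ²_B = ((13−3)/6)² = 2.778
te_C = (5 + 4·6 + 7)/6 = 36/6 = 6; σ²_C = ((7−5)/6)² = 0.111
te_D = (1 + 4·5 + 21)/6 = 42/6 = 7; σ²_D = ((21−1)/6)² = 11.111
te_E = (2 + 4·5 + 8)/6 = 30/6 = 5; σ²_E = ((8−2)/6)² = 1.000
te_F = (3 + 4·8 + 13)/6 = 48/6 = 8; σ²_F = ((13−3)/6)² = 2.778
te_G = (1 + 4·4 + 7)/6 = 24/6 = 4; σ²_G = ((7−1)/6)² = 1.000
te_H = (6 + 4·9 + 18)/6 = 60/6 = 10; σ²_H = ((18−6)/6)² = 4.000

Forward pass:
ES_A = 0; EF_A = 12
ES_B = 0; EF_B = 8
ES_C = 0; EF_C = 6
ES_D = max(EF_A=12, EF_C=6) = 12; EF_D = 12+7 = 19
ES_E = 8; EF_E = 8+5 = 13
ES_F = max(EF_A=12, EF_C=6) = 12; EF_F = 12+8 = 20
ES_G = max(EF_A=12, EF_B=8) = 12; EF_G = 12+4 = 16
ES_H = max(EF_B=8, EF_D=19, EF_E=13, EF_F=20, EF_G=16) = 20; EF_H = 20+10 = 30
Expected project duration μ = 30 days. Critical path: A → F → H.

Variance along critical path = 2.778 + 2.778 + 4.000 = 9.556; σ = √9.556 = 3.091 days.
Z = (27 − 30) / 3.091 = -0.970
P(T ≤ 27) = Φ(-0.970) ≈ 0.166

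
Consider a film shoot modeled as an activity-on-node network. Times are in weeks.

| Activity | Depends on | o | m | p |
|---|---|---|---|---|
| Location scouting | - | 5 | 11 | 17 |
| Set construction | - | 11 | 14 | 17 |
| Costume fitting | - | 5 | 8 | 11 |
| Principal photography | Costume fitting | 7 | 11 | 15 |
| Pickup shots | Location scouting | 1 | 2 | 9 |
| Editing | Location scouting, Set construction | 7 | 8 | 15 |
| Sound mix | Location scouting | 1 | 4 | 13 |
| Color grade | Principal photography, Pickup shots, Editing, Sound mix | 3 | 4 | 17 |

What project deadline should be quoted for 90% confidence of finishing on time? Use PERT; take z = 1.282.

32.7 weeks

te_Location scouting = (5 + 4·11 + 17)/6 = 66/6 = 11; σ²_Location scouting = ((17−5)/6)² = 4.000
te_Set construction = (11 + 4·14 + 17)/6 = 84/6 = 14; σ²_Set construction = ((17−11)/6)² = 1.000
te_Costume fitting = (5 + 4·8 + 11)/6 = 48/6 = 8; σ²_Costume fitting = ((11−5)/6)² = 1.000
te_Principal photography = (7 + 4·11 + 15)/6 = 66/6 = 11; σ²_Principal photography = ((15−7)/6)² = 1.778
te_Pickup shots = (1 + 4·2 + 9)/6 = 18/6 = 3; σ²_Pickup shots = ((9−1)/6)² = 1.778
te_Editing = (7 + 4·8 + 15)/6 = 54/6 = 9; σ²_Editing = ((15−7)/6)² = 1.778
te_Sound mix = (1 + 4·4 + 13)/6 = 30/6 = 5; σ²_Sound mix = ((13−1)/6)² = 4.000
te_Color grade = (3 + 4·4 + 17)/6 = 36/6 = 6; σ²_Color grade = ((17−3)/6)² = 5.444

Forward pass:
ES_Location scouting = 0; EF_Location scouting = 11
ES_Set construction = 0; EF_Set construction = 14
ES_Costume fitting = 0; EF_Costume fitting = 8
ES_Principal photography = 8; EF_Principal photography = 8+11 = 19
ES_Pickup shots = 11; EF_Pickup shots = 11+3 = 14
ES_Editing = max(EF_Location scouting=11, EF_Set construction=14) = 14; EF_Editing = 14+9 = 23
ES_Sound mix = 11; EF_Sound mix = 11+5 = 16
ES_Color grade = max(EF_Principal photography=19, EF_Pickup shots=14, EF_Editing=23, EF_Sound mix=16) = 23; EF_Color grade = 23+6 = 29
Expected project duration μ = 29 weeks. Critical path: Set construction → Editing → Color grade.

Variance along critical path = 1.000 + 1.778 + 5.444 = 8.222; σ = 2.867 weeks.
D = μ + z·σ = 29 + 1.282·2.867 = 32.7 weeks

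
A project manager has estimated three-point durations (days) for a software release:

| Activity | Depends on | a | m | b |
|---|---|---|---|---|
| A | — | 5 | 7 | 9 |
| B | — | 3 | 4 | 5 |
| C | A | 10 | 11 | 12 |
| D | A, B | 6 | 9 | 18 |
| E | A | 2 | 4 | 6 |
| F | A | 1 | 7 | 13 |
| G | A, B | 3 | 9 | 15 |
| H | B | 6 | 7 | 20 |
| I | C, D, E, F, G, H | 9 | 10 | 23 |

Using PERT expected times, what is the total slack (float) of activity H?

te_A = (5 + 4·7 + 9)/6 = 42/6 = 7
te_B = (3 + 4·4 + 5)/6 = 24/6 = 4
te_C = (10 + 4·11 + 12)/6 = 66/6 = 11
te_D = (6 + 4·9 + 18)/6 = 60/6 = 10
te_E = (2 + 4·4 + 6)/6 = 24/6 = 4
te_F = (1 + 4·7 + 13)/6 = 42/6 = 7
te_G = (3 + 4·9 + 15)/6 = 54/6 = 9
te_H = (6 + 4·7 + 20)/6 = 54/6 = 9
te_I = (9 + 4·10 + 23)/6 = 72/6 = 12

Forward pass:
ES_A = 0; EF_A = 7
ES_B = 0; EF_B = 4
ES_C = 7; EF_C = 7+11 = 18
ES_D = max(EF_A=7, EF_B=4) = 7; EF_D = 7+10 = 17
ES_E = 7; EF_E = 7+4 = 11
ES_F = 7; EF_F = 7+7 = 14
ES_G = max(EF_A=7, EF_B=4) = 7; EF_G = 7+9 = 16
ES_H = 4; EF_H = 4+9 = 13
ES_I = max(EF_C=18, EF_D=17, EF_E=11, EF_F=14, EF_G=16, EF_H=13) = 18; EF_I = 18+12 = 30
Expected project duration μ = 30 days. Critical path: A → C → I.

Backward pass:
LF_I = 30; LS_I = 30−12 = 18
LF_H = LS_I = 18; LS_H = 18−9 = 9
LF_G = LS_I = 18; LS_G = 18−9 = 9
LF_F = LS_I = 18; LS_F = 18−7 = 11
LF_E = LS_I = 18; LS_E = 18−4 = 14
LF_D = LS_I = 18; LS_D = 18−10 = 8
LF_C = LS_I = 18; LS_C = 18−11 = 7
LF_B = min(LS_D=8, LS_G=9, LS_H=9) = 8; LS_B = 8−4 = 4
LF_A = min(LS_C=7, LS_D=8, LS_E=14, LS_F=11, LS_G=9) = 7; LS_A = 7−7 = 0
Slack_H = LS_H − ES_H = 9 − 4 = 5

5 days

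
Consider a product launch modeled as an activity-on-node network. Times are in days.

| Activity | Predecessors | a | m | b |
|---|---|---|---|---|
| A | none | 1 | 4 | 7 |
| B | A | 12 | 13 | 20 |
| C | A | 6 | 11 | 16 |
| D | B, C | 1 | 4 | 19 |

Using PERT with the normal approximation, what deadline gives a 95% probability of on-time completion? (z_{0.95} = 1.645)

te_A = (1 + 4·4 + 7)/6 = 24/6 = 4; σ²_A = ((7−1)/6)² = 1.000
te_B = (12 + 4·13 + 20)/6 = 84/6 = 14; σ²_B = ((20−12)/6)² = 1.778
te_C = (6 + 4·11 + 16)/6 = 66/6 = 11; σ²_C = ((16−6)/6)² = 2.778
te_D = (1 + 4·4 + 19)/6 = 36/6 = 6; σ²_D = ((19−1)/6)² = 9.000

Forward pass:
ES_A = 0; EF_A = 4
ES_B = 4; EF_B = 4+14 = 18
ES_C = 4; EF_C = 4+11 = 15
ES_D = max(EF_B=18, EF_C=15) = 18; EF_D = 18+6 = 24
Expected project duration μ = 24 days. Critical path: A → B → D.

Variance along critical path = 1.000 + 1.778 + 9.000 = 11.778; σ = 3.432 days.
D = μ + z·σ = 24 + 1.645·3.432 = 29.6 days

29.6 days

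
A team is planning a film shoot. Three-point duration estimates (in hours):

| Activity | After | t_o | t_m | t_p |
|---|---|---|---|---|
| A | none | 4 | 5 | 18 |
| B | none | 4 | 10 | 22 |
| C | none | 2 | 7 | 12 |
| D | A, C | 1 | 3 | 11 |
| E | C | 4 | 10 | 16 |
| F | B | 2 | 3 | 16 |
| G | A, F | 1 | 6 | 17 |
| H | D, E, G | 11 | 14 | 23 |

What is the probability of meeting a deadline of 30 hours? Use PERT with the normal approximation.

0.057

te_A = (4 + 4·5 + 18)/6 = 42/6 = 7; σ²_A = ((18−4)/6)² = 5.444
te_B = (4 + 4·10 + 22)/6 = 66/6 = 11; σ²_B = ((22−4)/6)² = 9.000
te_C = (2 + 4·7 + 12)/6 = 42/6 = 7; σ²_C = ((12−2)/6)² = 2.778
te_D = (1 + 4·3 + 11)/6 = 24/6 = 4; σ²_D = ((11−1)/6)² = 2.778
te_E = (4 + 4·10 + 16)/6 = 60/6 = 10; σ²_E = ((16−4)/6)² = 4.000
te_F = (2 + 4·3 + 16)/6 = 30/6 = 5; σ²_F = ((16−2)/6)² = 5.444
te_G = (1 + 4·6 + 17)/6 = 42/6 = 7; σ²_G = ((17−1)/6)² = 7.111
te_H = (11 + 4·14 + 23)/6 = 90/6 = 15; σ²_H = ((23−11)/6)² = 4.000

Forward pass:
ES_A = 0; EF_A = 7
ES_B = 0; EF_B = 11
ES_C = 0; EF_C = 7
ES_D = max(EF_A=7, EF_C=7) = 7; EF_D = 7+4 = 11
ES_E = 7; EF_E = 7+10 = 17
ES_F = 11; EF_F = 11+5 = 16
ES_G = max(EF_A=7, EF_F=16) = 16; EF_G = 16+7 = 23
ES_H = max(EF_D=11, EF_E=17, EF_G=23) = 23; EF_H = 23+15 = 38
Expected project duration μ = 38 hours. Critical path: B → F → G → H.

Variance along critical path = 9.000 + 5.444 + 7.111 + 4.000 = 25.556; σ = √25.556 = 5.055 hours.
Z = (30 − 38) / 5.055 = -1.583
P(T ≤ 30) = Φ(-1.583) ≈ 0.057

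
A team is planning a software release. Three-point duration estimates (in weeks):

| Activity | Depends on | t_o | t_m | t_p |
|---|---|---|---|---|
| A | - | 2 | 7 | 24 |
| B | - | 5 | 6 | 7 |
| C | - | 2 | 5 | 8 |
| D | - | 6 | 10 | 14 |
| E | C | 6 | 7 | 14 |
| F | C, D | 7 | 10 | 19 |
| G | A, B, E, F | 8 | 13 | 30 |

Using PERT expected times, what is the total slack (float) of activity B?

15 weeks

te_A = (2 + 4·7 + 24)/6 = 54/6 = 9
te_B = (5 + 4·6 + 7)/6 = 36/6 = 6
te_C = (2 + 4·5 + 8)/6 = 30/6 = 5
te_D = (6 + 4·10 + 14)/6 = 60/6 = 10
te_E = (6 + 4·7 + 14)/6 = 48/6 = 8
te_F = (7 + 4·10 + 19)/6 = 66/6 = 11
te_G = (8 + 4·13 + 30)/6 = 90/6 = 15

Forward pass:
ES_A = 0; EF_A = 9
ES_B = 0; EF_B = 6
ES_C = 0; EF_C = 5
ES_D = 0; EF_D = 10
ES_E = 5; EF_E = 5+8 = 13
ES_F = max(EF_C=5, EF_D=10) = 10; EF_F = 10+11 = 21
ES_G = max(EF_A=9, EF_B=6, EF_E=13, EF_F=21) = 21; EF_G = 21+15 = 36
Expected project duration μ = 36 weeks. Critical path: D → F → G.

Backward pass:
LF_G = 36; LS_G = 36−15 = 21
LF_F = LS_G = 21; LS_F = 21−11 = 10
LF_E = LS_G = 21; LS_E = 21−8 = 13
LF_D = LS_F = 10; LS_D = 10−10 = 0
LF_C = min(LS_E=13, LS_F=10) = 10; LS_C = 10−5 = 5
LF_B = LS_G = 21; LS_B = 21−6 = 15
LF_A = LS_G = 21; LS_A = 21−9 = 12
Slack_B = LS_B − ES_B = 15 − 0 = 15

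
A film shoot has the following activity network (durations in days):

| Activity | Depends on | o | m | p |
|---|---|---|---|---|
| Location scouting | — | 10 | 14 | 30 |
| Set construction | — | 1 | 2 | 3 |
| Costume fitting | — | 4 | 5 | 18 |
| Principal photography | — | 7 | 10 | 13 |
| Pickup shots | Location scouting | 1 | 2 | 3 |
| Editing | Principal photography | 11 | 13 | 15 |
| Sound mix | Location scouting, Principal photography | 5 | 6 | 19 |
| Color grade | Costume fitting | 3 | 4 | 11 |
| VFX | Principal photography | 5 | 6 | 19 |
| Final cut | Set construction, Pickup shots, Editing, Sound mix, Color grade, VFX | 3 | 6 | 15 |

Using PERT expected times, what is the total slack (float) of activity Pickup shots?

te_Location scouting = (10 + 4·14 + 30)/6 = 96/6 = 16
te_Set construction = (1 + 4·2 + 3)/6 = 12/6 = 2
te_Costume fitting = (4 + 4·5 + 18)/6 = 42/6 = 7
te_Principal photography = (7 + 4·10 + 13)/6 = 60/6 = 10
te_Pickup shots = (1 + 4·2 + 3)/6 = 12/6 = 2
te_Editing = (11 + 4·13 + 15)/6 = 78/6 = 13
te_Sound mix = (5 + 4·6 + 19)/6 = 48/6 = 8
te_Color grade = (3 + 4·4 + 11)/6 = 30/6 = 5
te_VFX = (5 + 4·6 + 19)/6 = 48/6 = 8
te_Final cut = (3 + 4·6 + 15)/6 = 42/6 = 7

Forward pass:
ES_Location scouting = 0; EF_Location scouting = 16
ES_Set construction = 0; EF_Set construction = 2
ES_Costume fitting = 0; EF_Costume fitting = 7
ES_Principal photography = 0; EF_Principal photography = 10
ES_Pickup shots = 16; EF_Pickup shots = 16+2 = 18
ES_Editing = 10; EF_Editing = 10+13 = 23
ES_Sound mix = max(EF_Location scouting=16, EF_Principal photography=10) = 16; EF_Sound mix = 16+8 = 24
ES_Color grade = 7; EF_Color grade = 7+5 = 12
ES_VFX = 10; EF_VFX = 10+8 = 18
ES_Final cut = max(EF_Set construction=2, EF_Pickup shots=18, EF_Editing=23, EF_Sound mix=24, EF_Color grade=12, EF_VFX=18) = 24; EF_Final cut = 24+7 = 31
Expected project duration μ = 31 days. Critical path: Location scouting → Sound mix → Final cut.

Backward pass:
LF_Final cut = 31; LS_Final cut = 31−7 = 24
LF_VFX = LS_Final cut = 24; LS_VFX = 24−8 = 16
LF_Color grade = LS_Final cut = 24; LS_Color grade = 24−5 = 19
LF_Sound mix = LS_Final cut = 24; LS_Sound mix = 24−8 = 16
LF_Editing = LS_Final cut = 24; LS_Editing = 24−13 = 11
LF_Pickup shots = LS_Final cut = 24; LS_Pickup shots = 24−2 = 22
LF_Principal photography = min(LS_Editing=11, LS_Sound mix=16, LS_VFX=16) = 11; LS_Principal photography = 11−10 = 1
LF_Costume fitting = LS_Color grade = 19; LS_Costume fitting = 19−7 = 12
LF_Set construction = LS_Final cut = 24; LS_Set construction = 24−2 = 22
LF_Location scouting = min(LS_Pickup shots=22, LS_Sound mix=16) = 16; LS_Location scouting = 16−16 = 0
Slack_Pickup shots = LS_Pickup shots − ES_Pickup shots = 22 − 16 = 6

6 days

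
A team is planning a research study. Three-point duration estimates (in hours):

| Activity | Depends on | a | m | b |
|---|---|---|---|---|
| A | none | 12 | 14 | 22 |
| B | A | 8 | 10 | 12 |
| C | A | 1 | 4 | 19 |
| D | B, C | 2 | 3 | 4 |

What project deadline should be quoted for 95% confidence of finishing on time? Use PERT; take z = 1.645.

te_A = (12 + 4·14 + 22)/6 = 90/6 = 15; σ²_A = ((22−12)/6)² = 2.778
te_B = (8 + 4·10 + 12)/6 = 60/6 = 10; σ²_B = ((12−8)/6)² = 0.444
te_C = (1 + 4·4 + 19)/6 = 36/6 = 6; σ²_C = ((19−1)/6)² = 9.000
te_D = (2 + 4·3 + 4)/6 = 18/6 = 3; σ²_D = ((4−2)/6)² = 0.111

Forward pass:
ES_A = 0; EF_A = 15
ES_B = 15; EF_B = 15+10 = 25
ES_C = 15; EF_C = 15+6 = 21
ES_D = max(EF_B=25, EF_C=21) = 25; EF_D = 25+3 = 28
Expected project duration μ = 28 hours. Critical path: A → B → D.

Variance along critical path = 2.778 + 0.444 + 0.111 = 3.333; σ = 1.826 hours.
D = μ + z·σ = 28 + 1.645·1.826 = 31.0 hours

31.0 hours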